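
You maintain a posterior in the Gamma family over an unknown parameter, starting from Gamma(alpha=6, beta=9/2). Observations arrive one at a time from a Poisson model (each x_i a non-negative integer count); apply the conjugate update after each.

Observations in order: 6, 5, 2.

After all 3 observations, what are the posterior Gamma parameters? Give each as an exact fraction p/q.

alpha=19, beta=15/2

obs 1: x=6 → posterior Gamma(12, 11/2)
obs 2: x=5 → posterior Gamma(17, 13/2)
obs 3: x=2 → posterior Gamma(19, 15/2)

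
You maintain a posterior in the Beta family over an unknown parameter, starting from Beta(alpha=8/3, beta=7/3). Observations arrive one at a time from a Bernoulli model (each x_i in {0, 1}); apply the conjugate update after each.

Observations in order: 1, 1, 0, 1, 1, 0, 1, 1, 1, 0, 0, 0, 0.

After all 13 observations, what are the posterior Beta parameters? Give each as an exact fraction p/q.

alpha=29/3, beta=25/3

obs 1: x=1 → posterior Beta(11/3, 7/3)
obs 2: x=1 → posterior Beta(14/3, 7/3)
obs 3: x=0 → posterior Beta(14/3, 10/3)
obs 4: x=1 → posterior Beta(17/3, 10/3)
obs 5: x=1 → posterior Beta(20/3, 10/3)
obs 6: x=0 → posterior Beta(20/3, 13/3)
obs 7: x=1 → posterior Beta(23/3, 13/3)
obs 8: x=1 → posterior Beta(26/3, 13/3)
obs 9: x=1 → posterior Beta(29/3, 13/3)
obs 10: x=0 → posterior Beta(29/3, 16/3)
obs 11: x=0 → posterior Beta(29/3, 19/3)
obs 12: x=0 → posterior Beta(29/3, 22/3)
obs 13: x=0 → posterior Beta(29/3, 25/3)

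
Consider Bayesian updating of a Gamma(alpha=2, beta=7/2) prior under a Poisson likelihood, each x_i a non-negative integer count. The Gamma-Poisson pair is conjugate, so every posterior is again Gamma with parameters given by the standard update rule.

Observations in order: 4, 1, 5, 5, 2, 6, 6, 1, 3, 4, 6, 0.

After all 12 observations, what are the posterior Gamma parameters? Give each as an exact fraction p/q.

alpha=45, beta=31/2

obs 1: x=4 → posterior Gamma(6, 9/2)
obs 2: x=1 → posterior Gamma(7, 11/2)
obs 3: x=5 → posterior Gamma(12, 13/2)
obs 4: x=5 → posterior Gamma(17, 15/2)
obs 5: x=2 → posterior Gamma(19, 17/2)
obs 6: x=6 → posterior Gamma(25, 19/2)
obs 7: x=6 → posterior Gamma(31, 21/2)
obs 8: x=1 → posterior Gamma(32, 23/2)
obs 9: x=3 → posterior Gamma(35, 25/2)
obs 10: x=4 → posterior Gamma(39, 27/2)
obs 11: x=6 → posterior Gamma(45, 29/2)
obs 12: x=0 → posterior Gamma(45, 31/2)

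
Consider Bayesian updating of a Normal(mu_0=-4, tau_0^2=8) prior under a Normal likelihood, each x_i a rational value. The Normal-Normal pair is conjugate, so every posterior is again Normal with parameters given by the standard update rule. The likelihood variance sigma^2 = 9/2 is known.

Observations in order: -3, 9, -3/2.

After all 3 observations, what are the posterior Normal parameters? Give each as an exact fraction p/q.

obs 1: x=-3 → posterior Normal(-84/25, 72/25)
obs 2: x=9 → posterior Normal(60/41, 72/41)
obs 3: x=-3/2 → posterior Normal(12/19, 24/19)

mu_0=12/19, tau_0^2=24/19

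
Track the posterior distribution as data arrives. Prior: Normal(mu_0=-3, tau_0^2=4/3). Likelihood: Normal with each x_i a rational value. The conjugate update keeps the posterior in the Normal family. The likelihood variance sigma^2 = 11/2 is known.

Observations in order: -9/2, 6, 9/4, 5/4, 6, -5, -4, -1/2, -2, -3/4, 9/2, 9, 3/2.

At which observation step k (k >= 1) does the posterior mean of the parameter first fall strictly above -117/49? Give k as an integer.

obs 1: x=-9/2 → posterior Normal(-135/41, 44/41)
obs 2: x=6 → posterior Normal(-87/49, 44/49)
obs 3: x=9/4 → posterior Normal(-23/19, 44/57)
obs 4: x=5/4 → posterior Normal(-59/65, 44/65)
obs 5: x=6 → posterior Normal(-11/73, 44/73)
obs 6: x=-5 → posterior Normal(-17/27, 44/81)
obs 7: x=-4 → posterior Normal(-83/89, 44/89)
obs 8: x=-1/2 → posterior Normal(-87/97, 44/97)
obs 9: x=-2 → posterior Normal(-103/105, 44/105)
obs 10: x=-3/4 → posterior Normal(-109/113, 44/113)
obs 11: x=9/2 → posterior Normal(-73/121, 4/11)
obs 12: x=9 → posterior Normal(-1/129, 44/129)
obs 13: x=3/2 → posterior Normal(11/137, 44/137)

k = 2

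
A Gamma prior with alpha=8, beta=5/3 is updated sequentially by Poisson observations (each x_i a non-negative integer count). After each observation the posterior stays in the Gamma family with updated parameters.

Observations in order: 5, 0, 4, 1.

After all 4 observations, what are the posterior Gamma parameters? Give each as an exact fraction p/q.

obs 1: x=5 → posterior Gamma(13, 8/3)
obs 2: x=0 → posterior Gamma(13, 11/3)
obs 3: x=4 → posterior Gamma(17, 14/3)
obs 4: x=1 → posterior Gamma(18, 17/3)

alpha=18, beta=17/3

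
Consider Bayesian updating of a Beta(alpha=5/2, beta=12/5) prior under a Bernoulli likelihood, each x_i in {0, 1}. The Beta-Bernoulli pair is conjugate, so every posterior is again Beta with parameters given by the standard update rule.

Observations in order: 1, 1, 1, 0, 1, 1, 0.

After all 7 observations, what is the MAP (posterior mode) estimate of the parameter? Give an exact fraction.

obs 1: x=1 → posterior Beta(7/2, 12/5)
obs 2: x=1 → posterior Beta(9/2, 12/5)
obs 3: x=1 → posterior Beta(11/2, 12/5)
obs 4: x=0 → posterior Beta(11/2, 17/5)
obs 5: x=1 → posterior Beta(13/2, 17/5)
obs 6: x=1 → posterior Beta(15/2, 17/5)
obs 7: x=0 → posterior Beta(15/2, 22/5)

65/99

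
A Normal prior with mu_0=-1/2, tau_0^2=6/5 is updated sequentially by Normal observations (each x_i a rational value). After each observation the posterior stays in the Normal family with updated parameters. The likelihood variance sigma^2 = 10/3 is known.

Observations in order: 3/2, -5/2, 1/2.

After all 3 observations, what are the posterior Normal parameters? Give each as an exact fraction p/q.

mu_0=-17/52, tau_0^2=15/26

obs 1: x=3/2 → posterior Normal(1/34, 15/17)
obs 2: x=-5/2 → posterior Normal(-1/2, 30/43)
obs 3: x=1/2 → posterior Normal(-17/52, 15/26)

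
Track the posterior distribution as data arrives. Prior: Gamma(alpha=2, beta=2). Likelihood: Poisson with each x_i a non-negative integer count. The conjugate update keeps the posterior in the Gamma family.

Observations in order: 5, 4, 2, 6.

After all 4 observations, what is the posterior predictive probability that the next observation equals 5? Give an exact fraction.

obs 1: x=5 → posterior Gamma(7, 3)
obs 2: x=4 → posterior Gamma(11, 4)
obs 3: x=2 → posterior Gamma(13, 5)
obs 4: x=6 → posterior Gamma(19, 6)

2929192270230454272/27368747340080916343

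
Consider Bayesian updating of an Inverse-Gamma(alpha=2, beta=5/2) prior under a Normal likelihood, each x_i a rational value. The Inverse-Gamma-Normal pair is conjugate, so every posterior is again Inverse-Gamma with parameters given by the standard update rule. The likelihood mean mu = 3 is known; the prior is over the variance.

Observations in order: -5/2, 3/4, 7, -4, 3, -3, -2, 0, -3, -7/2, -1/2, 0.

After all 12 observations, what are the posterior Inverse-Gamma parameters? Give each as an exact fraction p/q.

alpha=8, beta=4397/32

obs 1: x=-5/2 → posterior Inverse-Gamma(5/2, 141/8)
obs 2: x=3/4 → posterior Inverse-Gamma(3, 645/32)
obs 3: x=7 → posterior Inverse-Gamma(7/2, 901/32)
obs 4: x=-4 → posterior Inverse-Gamma(4, 1685/32)
obs 5: x=3 → posterior Inverse-Gamma(9/2, 1685/32)
obs 6: x=-3 → posterior Inverse-Gamma(5, 2261/32)
obs 7: x=-2 → posterior Inverse-Gamma(11/2, 2661/32)
obs 8: x=0 → posterior Inverse-Gamma(6, 2805/32)
obs 9: x=-3 → posterior Inverse-Gamma(13/2, 3381/32)
obs 10: x=-7/2 → posterior Inverse-Gamma(7, 4057/32)
obs 11: x=-1/2 → posterior Inverse-Gamma(15/2, 4253/32)
obs 12: x=0 → posterior Inverse-Gamma(8, 4397/32)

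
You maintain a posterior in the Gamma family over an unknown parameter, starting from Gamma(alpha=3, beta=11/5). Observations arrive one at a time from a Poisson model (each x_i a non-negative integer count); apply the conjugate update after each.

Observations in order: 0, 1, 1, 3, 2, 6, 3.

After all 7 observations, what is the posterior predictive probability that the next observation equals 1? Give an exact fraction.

3716399622060044453612778299064320/14171098670753043575626125424226001

obs 1: x=0 → posterior Gamma(3, 16/5)
obs 2: x=1 → posterior Gamma(4, 21/5)
obs 3: x=1 → posterior Gamma(5, 26/5)
obs 4: x=3 → posterior Gamma(8, 31/5)
obs 5: x=2 → posterior Gamma(10, 36/5)
obs 6: x=6 → posterior Gamma(16, 41/5)
obs 7: x=3 → posterior Gamma(19, 46/5)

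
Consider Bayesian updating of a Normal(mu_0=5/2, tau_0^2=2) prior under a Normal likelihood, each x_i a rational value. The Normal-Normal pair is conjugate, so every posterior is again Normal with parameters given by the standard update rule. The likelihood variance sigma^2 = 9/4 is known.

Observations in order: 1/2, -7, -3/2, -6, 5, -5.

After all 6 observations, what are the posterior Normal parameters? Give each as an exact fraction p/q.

mu_0=-179/114, tau_0^2=6/19

obs 1: x=1/2 → posterior Normal(53/34, 18/17)
obs 2: x=-7 → posterior Normal(-59/50, 18/25)
obs 3: x=-3/2 → posterior Normal(-83/66, 6/11)
obs 4: x=-6 → posterior Normal(-179/82, 18/41)
obs 5: x=5 → posterior Normal(-99/98, 18/49)
obs 6: x=-5 → posterior Normal(-179/114, 6/19)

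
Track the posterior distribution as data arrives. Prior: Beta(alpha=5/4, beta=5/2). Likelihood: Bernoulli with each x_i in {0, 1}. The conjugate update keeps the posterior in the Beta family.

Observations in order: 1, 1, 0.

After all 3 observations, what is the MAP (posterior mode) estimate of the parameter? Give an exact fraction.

obs 1: x=1 → posterior Beta(9/4, 5/2)
obs 2: x=1 → posterior Beta(13/4, 5/2)
obs 3: x=0 → posterior Beta(13/4, 7/2)

9/19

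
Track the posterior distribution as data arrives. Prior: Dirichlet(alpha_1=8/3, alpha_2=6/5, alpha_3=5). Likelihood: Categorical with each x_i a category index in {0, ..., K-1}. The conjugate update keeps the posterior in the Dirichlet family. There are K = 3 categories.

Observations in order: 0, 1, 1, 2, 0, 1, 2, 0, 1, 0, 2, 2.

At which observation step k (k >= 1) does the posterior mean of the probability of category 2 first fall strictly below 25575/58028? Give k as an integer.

obs 1: x=0 → posterior Dirichlet(11/3, 6/5, 5)
obs 2: x=1 → posterior Dirichlet(11/3, 11/5, 5)
obs 3: x=1 → posterior Dirichlet(11/3, 16/5, 5)
obs 4: x=2 → posterior Dirichlet(11/3, 16/5, 6)
obs 5: x=0 → posterior Dirichlet(14/3, 16/5, 6)
obs 6: x=1 → posterior Dirichlet(14/3, 21/5, 6)
obs 7: x=2 → posterior Dirichlet(14/3, 21/5, 7)
obs 8: x=0 → posterior Dirichlet(17/3, 21/5, 7)
obs 9: x=1 → posterior Dirichlet(17/3, 26/5, 7)
obs 10: x=0 → posterior Dirichlet(20/3, 26/5, 7)
obs 11: x=2 → posterior Dirichlet(20/3, 26/5, 8)
obs 12: x=2 → posterior Dirichlet(20/3, 26/5, 9)

k = 3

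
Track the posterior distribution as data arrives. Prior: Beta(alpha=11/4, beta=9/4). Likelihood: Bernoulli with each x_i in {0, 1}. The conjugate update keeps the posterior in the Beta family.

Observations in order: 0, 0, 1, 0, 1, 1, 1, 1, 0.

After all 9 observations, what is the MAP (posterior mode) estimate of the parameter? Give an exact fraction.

obs 1: x=0 → posterior Beta(11/4, 13/4)
obs 2: x=0 → posterior Beta(11/4, 17/4)
obs 3: x=1 → posterior Beta(15/4, 17/4)
obs 4: x=0 → posterior Beta(15/4, 21/4)
obs 5: x=1 → posterior Beta(19/4, 21/4)
obs 6: x=1 → posterior Beta(23/4, 21/4)
obs 7: x=1 → posterior Beta(27/4, 21/4)
obs 8: x=1 → posterior Beta(31/4, 21/4)
obs 9: x=0 → posterior Beta(31/4, 25/4)

9/16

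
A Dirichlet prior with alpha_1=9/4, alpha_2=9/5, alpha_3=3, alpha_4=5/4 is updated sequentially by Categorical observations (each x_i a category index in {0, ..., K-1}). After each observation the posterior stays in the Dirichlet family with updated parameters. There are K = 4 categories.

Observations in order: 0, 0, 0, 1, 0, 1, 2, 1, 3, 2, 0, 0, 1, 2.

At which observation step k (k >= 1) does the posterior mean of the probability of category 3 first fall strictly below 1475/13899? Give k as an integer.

obs 1: x=0 → posterior Dirichlet(13/4, 9/5, 3, 5/4)
obs 2: x=0 → posterior Dirichlet(17/4, 9/5, 3, 5/4)
obs 3: x=0 → posterior Dirichlet(21/4, 9/5, 3, 5/4)
obs 4: x=1 → posterior Dirichlet(21/4, 14/5, 3, 5/4)
obs 5: x=0 → posterior Dirichlet(25/4, 14/5, 3, 5/4)
obs 6: x=1 → posterior Dirichlet(25/4, 19/5, 3, 5/4)
obs 7: x=2 → posterior Dirichlet(25/4, 19/5, 4, 5/4)
obs 8: x=1 → posterior Dirichlet(25/4, 24/5, 4, 5/4)
obs 9: x=3 → posterior Dirichlet(25/4, 24/5, 4, 9/4)
obs 10: x=2 → posterior Dirichlet(25/4, 24/5, 5, 9/4)
obs 11: x=0 → posterior Dirichlet(29/4, 24/5, 5, 9/4)
obs 12: x=0 → posterior Dirichlet(33/4, 24/5, 5, 9/4)
obs 13: x=1 → posterior Dirichlet(33/4, 29/5, 5, 9/4)
obs 14: x=2 → posterior Dirichlet(33/4, 29/5, 6, 9/4)

k = 4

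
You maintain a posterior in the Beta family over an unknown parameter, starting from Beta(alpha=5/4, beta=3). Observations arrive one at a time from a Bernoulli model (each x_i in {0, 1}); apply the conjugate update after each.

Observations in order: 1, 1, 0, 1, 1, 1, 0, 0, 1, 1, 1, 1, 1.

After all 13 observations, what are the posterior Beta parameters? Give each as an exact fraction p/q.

obs 1: x=1 → posterior Beta(9/4, 3)
obs 2: x=1 → posterior Beta(13/4, 3)
obs 3: x=0 → posterior Beta(13/4, 4)
obs 4: x=1 → posterior Beta(17/4, 4)
obs 5: x=1 → posterior Beta(21/4, 4)
obs 6: x=1 → posterior Beta(25/4, 4)
obs 7: x=0 → posterior Beta(25/4, 5)
obs 8: x=0 → posterior Beta(25/4, 6)
obs 9: x=1 → posterior Beta(29/4, 6)
obs 10: x=1 → posterior Beta(33/4, 6)
obs 11: x=1 → posterior Beta(37/4, 6)
obs 12: x=1 → posterior Beta(41/4, 6)
obs 13: x=1 → posterior Beta(45/4, 6)

alpha=45/4, beta=6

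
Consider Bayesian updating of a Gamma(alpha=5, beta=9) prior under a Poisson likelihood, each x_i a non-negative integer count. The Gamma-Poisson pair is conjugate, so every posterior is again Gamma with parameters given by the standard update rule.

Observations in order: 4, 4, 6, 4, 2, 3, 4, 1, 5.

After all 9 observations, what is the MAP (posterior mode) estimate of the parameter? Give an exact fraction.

37/18

obs 1: x=4 → posterior Gamma(9, 10)
obs 2: x=4 → posterior Gamma(13, 11)
obs 3: x=6 → posterior Gamma(19, 12)
obs 4: x=4 → posterior Gamma(23, 13)
obs 5: x=2 → posterior Gamma(25, 14)
obs 6: x=3 → posterior Gamma(28, 15)
obs 7: x=4 → posterior Gamma(32, 16)
obs 8: x=1 → posterior Gamma(33, 17)
obs 9: x=5 → posterior Gamma(38, 18)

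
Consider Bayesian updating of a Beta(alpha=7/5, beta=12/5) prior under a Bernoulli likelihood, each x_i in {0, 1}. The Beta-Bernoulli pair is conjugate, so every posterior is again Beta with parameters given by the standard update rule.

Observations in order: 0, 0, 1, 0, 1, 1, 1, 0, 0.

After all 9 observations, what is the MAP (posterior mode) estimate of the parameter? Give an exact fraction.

obs 1: x=0 → posterior Beta(7/5, 17/5)
obs 2: x=0 → posterior Beta(7/5, 22/5)
obs 3: x=1 → posterior Beta(12/5, 22/5)
obs 4: x=0 → posterior Beta(12/5, 27/5)
obs 5: x=1 → posterior Beta(17/5, 27/5)
obs 6: x=1 → posterior Beta(22/5, 27/5)
obs 7: x=1 → posterior Beta(27/5, 27/5)
obs 8: x=0 → posterior Beta(27/5, 32/5)
obs 9: x=0 → posterior Beta(27/5, 37/5)

11/27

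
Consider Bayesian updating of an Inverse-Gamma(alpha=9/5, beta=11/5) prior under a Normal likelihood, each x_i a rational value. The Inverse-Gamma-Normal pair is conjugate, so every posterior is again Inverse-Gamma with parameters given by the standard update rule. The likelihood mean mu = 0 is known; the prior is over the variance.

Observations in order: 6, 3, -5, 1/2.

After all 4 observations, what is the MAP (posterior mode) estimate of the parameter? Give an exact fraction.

obs 1: x=6 → posterior Inverse-Gamma(23/10, 101/5)
obs 2: x=3 → posterior Inverse-Gamma(14/5, 247/10)
obs 3: x=-5 → posterior Inverse-Gamma(33/10, 186/5)
obs 4: x=1/2 → posterior Inverse-Gamma(19/5, 1493/40)

1493/192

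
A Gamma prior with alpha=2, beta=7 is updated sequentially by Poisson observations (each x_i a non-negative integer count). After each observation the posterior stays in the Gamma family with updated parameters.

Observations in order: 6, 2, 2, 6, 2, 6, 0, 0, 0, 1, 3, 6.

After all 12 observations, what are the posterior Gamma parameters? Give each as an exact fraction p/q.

alpha=36, beta=19

obs 1: x=6 → posterior Gamma(8, 8)
obs 2: x=2 → posterior Gamma(10, 9)
obs 3: x=2 → posterior Gamma(12, 10)
obs 4: x=6 → posterior Gamma(18, 11)
obs 5: x=2 → posterior Gamma(20, 12)
obs 6: x=6 → posterior Gamma(26, 13)
obs 7: x=0 → posterior Gamma(26, 14)
obs 8: x=0 → posterior Gamma(26, 15)
obs 9: x=0 → posterior Gamma(26, 16)
obs 10: x=1 → posterior Gamma(27, 17)
obs 11: x=3 → posterior Gamma(30, 18)
obs 12: x=6 → posterior Gamma(36, 19)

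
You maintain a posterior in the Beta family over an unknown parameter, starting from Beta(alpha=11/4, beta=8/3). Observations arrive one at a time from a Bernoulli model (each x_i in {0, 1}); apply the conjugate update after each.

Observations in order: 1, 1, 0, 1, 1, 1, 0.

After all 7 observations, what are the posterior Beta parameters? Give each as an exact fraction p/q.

obs 1: x=1 → posterior Beta(15/4, 8/3)
obs 2: x=1 → posterior Beta(19/4, 8/3)
obs 3: x=0 → posterior Beta(19/4, 11/3)
obs 4: x=1 → posterior Beta(23/4, 11/3)
obs 5: x=1 → posterior Beta(27/4, 11/3)
obs 6: x=1 → posterior Beta(31/4, 11/3)
obs 7: x=0 → posterior Beta(31/4, 14/3)

alpha=31/4, beta=14/3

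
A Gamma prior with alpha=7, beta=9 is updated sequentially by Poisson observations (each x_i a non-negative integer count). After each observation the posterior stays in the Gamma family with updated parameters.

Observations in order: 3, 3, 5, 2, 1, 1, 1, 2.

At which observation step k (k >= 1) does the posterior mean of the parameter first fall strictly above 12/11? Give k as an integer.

obs 1: x=3 → posterior Gamma(10, 10)
obs 2: x=3 → posterior Gamma(13, 11)
obs 3: x=5 → posterior Gamma(18, 12)
obs 4: x=2 → posterior Gamma(20, 13)
obs 5: x=1 → posterior Gamma(21, 14)
obs 6: x=1 → posterior Gamma(22, 15)
obs 7: x=1 → posterior Gamma(23, 16)
obs 8: x=2 → posterior Gamma(25, 17)

k = 2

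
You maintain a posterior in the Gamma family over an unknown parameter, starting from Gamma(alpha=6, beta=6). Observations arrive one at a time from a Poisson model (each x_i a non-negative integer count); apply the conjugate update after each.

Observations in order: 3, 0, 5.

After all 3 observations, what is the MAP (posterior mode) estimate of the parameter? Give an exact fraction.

13/9

obs 1: x=3 → posterior Gamma(9, 7)
obs 2: x=0 → posterior Gamma(9, 8)
obs 3: x=5 → posterior Gamma(14, 9)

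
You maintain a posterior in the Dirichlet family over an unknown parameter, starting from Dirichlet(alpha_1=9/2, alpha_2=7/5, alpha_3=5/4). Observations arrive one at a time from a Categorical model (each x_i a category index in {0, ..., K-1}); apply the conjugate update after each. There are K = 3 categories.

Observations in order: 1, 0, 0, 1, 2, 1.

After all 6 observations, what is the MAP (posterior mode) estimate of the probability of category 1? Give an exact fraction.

68/203

obs 1: x=1 → posterior Dirichlet(9/2, 12/5, 5/4)
obs 2: x=0 → posterior Dirichlet(11/2, 12/5, 5/4)
obs 3: x=0 → posterior Dirichlet(13/2, 12/5, 5/4)
obs 4: x=1 → posterior Dirichlet(13/2, 17/5, 5/4)
obs 5: x=2 → posterior Dirichlet(13/2, 17/5, 9/4)
obs 6: x=1 → posterior Dirichlet(13/2, 22/5, 9/4)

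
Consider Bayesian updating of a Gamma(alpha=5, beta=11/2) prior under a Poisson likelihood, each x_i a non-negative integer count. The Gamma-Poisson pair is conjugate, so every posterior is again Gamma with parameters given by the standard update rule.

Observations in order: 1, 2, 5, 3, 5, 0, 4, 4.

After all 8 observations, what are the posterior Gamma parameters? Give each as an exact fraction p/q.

alpha=29, beta=27/2

obs 1: x=1 → posterior Gamma(6, 13/2)
obs 2: x=2 → posterior Gamma(8, 15/2)
obs 3: x=5 → posterior Gamma(13, 17/2)
obs 4: x=3 → posterior Gamma(16, 19/2)
obs 5: x=5 → posterior Gamma(21, 21/2)
obs 6: x=0 → posterior Gamma(21, 23/2)
obs 7: x=4 → posterior Gamma(25, 25/2)
obs 8: x=4 → posterior Gamma(29, 27/2)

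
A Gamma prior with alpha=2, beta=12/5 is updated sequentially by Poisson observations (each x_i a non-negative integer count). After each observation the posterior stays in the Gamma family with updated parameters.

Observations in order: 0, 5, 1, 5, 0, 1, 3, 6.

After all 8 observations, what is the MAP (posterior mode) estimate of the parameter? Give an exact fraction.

obs 1: x=0 → posterior Gamma(2, 17/5)
obs 2: x=5 → posterior Gamma(7, 22/5)
obs 3: x=1 → posterior Gamma(8, 27/5)
obs 4: x=5 → posterior Gamma(13, 32/5)
obs 5: x=0 → posterior Gamma(13, 37/5)
obs 6: x=1 → posterior Gamma(14, 42/5)
obs 7: x=3 → posterior Gamma(17, 47/5)
obs 8: x=6 → posterior Gamma(23, 52/5)

55/26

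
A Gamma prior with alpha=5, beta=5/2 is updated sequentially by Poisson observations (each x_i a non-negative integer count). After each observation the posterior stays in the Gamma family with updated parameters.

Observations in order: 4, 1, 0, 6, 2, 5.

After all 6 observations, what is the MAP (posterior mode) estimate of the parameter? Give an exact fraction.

obs 1: x=4 → posterior Gamma(9, 7/2)
obs 2: x=1 → posterior Gamma(10, 9/2)
obs 3: x=0 → posterior Gamma(10, 11/2)
obs 4: x=6 → posterior Gamma(16, 13/2)
obs 5: x=2 → posterior Gamma(18, 15/2)
obs 6: x=5 → posterior Gamma(23, 17/2)

44/17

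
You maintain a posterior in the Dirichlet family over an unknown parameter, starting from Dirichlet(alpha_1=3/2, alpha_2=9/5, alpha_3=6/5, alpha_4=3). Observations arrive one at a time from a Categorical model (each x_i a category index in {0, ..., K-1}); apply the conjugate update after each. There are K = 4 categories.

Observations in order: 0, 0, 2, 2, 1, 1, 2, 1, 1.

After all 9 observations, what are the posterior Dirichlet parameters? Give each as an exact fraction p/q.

alpha_1=7/2, alpha_2=29/5, alpha_3=21/5, alpha_4=3

obs 1: x=0 → posterior Dirichlet(5/2, 9/5, 6/5, 3)
obs 2: x=0 → posterior Dirichlet(7/2, 9/5, 6/5, 3)
obs 3: x=2 → posterior Dirichlet(7/2, 9/5, 11/5, 3)
obs 4: x=2 → posterior Dirichlet(7/2, 9/5, 16/5, 3)
obs 5: x=1 → posterior Dirichlet(7/2, 14/5, 16/5, 3)
obs 6: x=1 → posterior Dirichlet(7/2, 19/5, 16/5, 3)
obs 7: x=2 → posterior Dirichlet(7/2, 19/5, 21/5, 3)
obs 8: x=1 → posterior Dirichlet(7/2, 24/5, 21/5, 3)
obs 9: x=1 → posterior Dirichlet(7/2, 29/5, 21/5, 3)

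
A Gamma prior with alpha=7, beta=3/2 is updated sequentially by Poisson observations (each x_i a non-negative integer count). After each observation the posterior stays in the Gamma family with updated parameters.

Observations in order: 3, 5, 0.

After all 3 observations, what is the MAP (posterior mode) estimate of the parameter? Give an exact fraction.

obs 1: x=3 → posterior Gamma(10, 5/2)
obs 2: x=5 → posterior Gamma(15, 7/2)
obs 3: x=0 → posterior Gamma(15, 9/2)

28/9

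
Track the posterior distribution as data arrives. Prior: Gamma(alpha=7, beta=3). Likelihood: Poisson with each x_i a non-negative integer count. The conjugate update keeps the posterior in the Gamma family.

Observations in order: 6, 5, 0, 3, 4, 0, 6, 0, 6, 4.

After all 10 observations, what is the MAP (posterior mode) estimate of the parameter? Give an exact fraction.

obs 1: x=6 → posterior Gamma(13, 4)
obs 2: x=5 → posterior Gamma(18, 5)
obs 3: x=0 → posterior Gamma(18, 6)
obs 4: x=3 → posterior Gamma(21, 7)
obs 5: x=4 → posterior Gamma(25, 8)
obs 6: x=0 → posterior Gamma(25, 9)
obs 7: x=6 → posterior Gamma(31, 10)
obs 8: x=0 → posterior Gamma(31, 11)
obs 9: x=6 → posterior Gamma(37, 12)
obs 10: x=4 → posterior Gamma(41, 13)

40/13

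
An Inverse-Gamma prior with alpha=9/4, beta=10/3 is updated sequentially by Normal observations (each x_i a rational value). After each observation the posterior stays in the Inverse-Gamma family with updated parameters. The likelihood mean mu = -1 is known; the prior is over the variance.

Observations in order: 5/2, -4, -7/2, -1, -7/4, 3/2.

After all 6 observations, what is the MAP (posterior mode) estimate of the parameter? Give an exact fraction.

obs 1: x=5/2 → posterior Inverse-Gamma(11/4, 227/24)
obs 2: x=-4 → posterior Inverse-Gamma(13/4, 335/24)
obs 3: x=-7/2 → posterior Inverse-Gamma(15/4, 205/12)
obs 4: x=-1 → posterior Inverse-Gamma(17/4, 205/12)
obs 5: x=-7/4 → posterior Inverse-Gamma(19/4, 1667/96)
obs 6: x=3/2 → posterior Inverse-Gamma(21/4, 1967/96)

1967/600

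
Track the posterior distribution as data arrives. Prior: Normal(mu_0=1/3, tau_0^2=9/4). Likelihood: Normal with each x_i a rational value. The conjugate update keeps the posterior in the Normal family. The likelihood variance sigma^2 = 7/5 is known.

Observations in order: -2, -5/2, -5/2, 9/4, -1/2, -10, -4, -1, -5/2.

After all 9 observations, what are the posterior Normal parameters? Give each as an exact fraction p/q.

mu_0=-12173/5196, tau_0^2=63/433

obs 1: x=-2 → posterior Normal(-242/219, 63/73)
obs 2: x=-5/2 → posterior Normal(-1159/708, 63/118)
obs 3: x=-5/2 → posterior Normal(-917/489, 63/163)
obs 4: x=9/4 → posterior Normal(-2453/2496, 63/208)
obs 5: x=-1/2 → posterior Normal(-2723/3036, 63/253)
obs 6: x=-10 → posterior Normal(-8123/3576, 63/298)
obs 7: x=-4 → posterior Normal(-1469/588, 9/49)
obs 8: x=-1 → posterior Normal(-10823/4656, 63/388)
obs 9: x=-5/2 → posterior Normal(-12173/5196, 63/433)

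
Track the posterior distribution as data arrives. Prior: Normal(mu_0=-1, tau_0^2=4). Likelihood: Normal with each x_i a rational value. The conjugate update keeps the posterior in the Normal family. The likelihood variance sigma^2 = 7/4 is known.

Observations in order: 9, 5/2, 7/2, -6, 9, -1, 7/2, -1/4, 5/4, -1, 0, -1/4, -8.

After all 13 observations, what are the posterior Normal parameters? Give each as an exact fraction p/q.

obs 1: x=9 → posterior Normal(137/23, 28/23)
obs 2: x=5/2 → posterior Normal(59/13, 28/39)
obs 3: x=7/2 → posterior Normal(233/55, 28/55)
obs 4: x=-6 → posterior Normal(137/71, 28/71)
obs 5: x=9 → posterior Normal(281/87, 28/87)
obs 6: x=-1 → posterior Normal(265/103, 28/103)
obs 7: x=7/2 → posterior Normal(321/119, 4/17)
obs 8: x=-1/4 → posterior Normal(317/135, 28/135)
obs 9: x=5/4 → posterior Normal(337/151, 28/151)
obs 10: x=-1 → posterior Normal(321/167, 28/167)
obs 11: x=0 → posterior Normal(107/61, 28/183)
obs 12: x=-1/4 → posterior Normal(317/199, 28/199)
obs 13: x=-8 → posterior Normal(189/215, 28/215)

mu_0=189/215, tau_0^2=28/215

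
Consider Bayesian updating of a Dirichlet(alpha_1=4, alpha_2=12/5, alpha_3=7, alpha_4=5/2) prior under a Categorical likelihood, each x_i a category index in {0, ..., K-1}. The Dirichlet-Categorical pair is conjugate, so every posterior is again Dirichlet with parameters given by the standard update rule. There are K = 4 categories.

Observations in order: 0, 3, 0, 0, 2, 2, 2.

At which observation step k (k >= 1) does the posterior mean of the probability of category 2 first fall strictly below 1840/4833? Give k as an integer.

k = 3

obs 1: x=0 → posterior Dirichlet(5, 12/5, 7, 5/2)
obs 2: x=3 → posterior Dirichlet(5, 12/5, 7, 7/2)
obs 3: x=0 → posterior Dirichlet(6, 12/5, 7, 7/2)
obs 4: x=0 → posterior Dirichlet(7, 12/5, 7, 7/2)
obs 5: x=2 → posterior Dirichlet(7, 12/5, 8, 7/2)
obs 6: x=2 → posterior Dirichlet(7, 12/5, 9, 7/2)
obs 7: x=2 → posterior Dirichlet(7, 12/5, 10, 7/2)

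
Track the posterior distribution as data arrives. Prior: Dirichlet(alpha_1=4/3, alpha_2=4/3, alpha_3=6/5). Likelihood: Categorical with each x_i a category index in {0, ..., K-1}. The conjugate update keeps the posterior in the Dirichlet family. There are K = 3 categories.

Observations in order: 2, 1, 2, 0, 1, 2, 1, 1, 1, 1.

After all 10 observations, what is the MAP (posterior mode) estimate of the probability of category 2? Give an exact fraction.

48/163

obs 1: x=2 → posterior Dirichlet(4/3, 4/3, 11/5)
obs 2: x=1 → posterior Dirichlet(4/3, 7/3, 11/5)
obs 3: x=2 → posterior Dirichlet(4/3, 7/3, 16/5)
obs 4: x=0 → posterior Dirichlet(7/3, 7/3, 16/5)
obs 5: x=1 → posterior Dirichlet(7/3, 10/3, 16/5)
obs 6: x=2 → posterior Dirichlet(7/3, 10/3, 21/5)
obs 7: x=1 → posterior Dirichlet(7/3, 13/3, 21/5)
obs 8: x=1 → posterior Dirichlet(7/3, 16/3, 21/5)
obs 9: x=1 → posterior Dirichlet(7/3, 19/3, 21/5)
obs 10: x=1 → posterior Dirichlet(7/3, 22/3, 21/5)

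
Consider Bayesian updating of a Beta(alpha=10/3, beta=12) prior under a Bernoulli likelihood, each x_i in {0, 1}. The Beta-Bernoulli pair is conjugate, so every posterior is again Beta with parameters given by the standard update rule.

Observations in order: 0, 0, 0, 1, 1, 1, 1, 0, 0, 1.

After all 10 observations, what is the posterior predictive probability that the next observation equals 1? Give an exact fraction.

obs 1: x=0 → posterior Beta(10/3, 13)
obs 2: x=0 → posterior Beta(10/3, 14)
obs 3: x=0 → posterior Beta(10/3, 15)
obs 4: x=1 → posterior Beta(13/3, 15)
obs 5: x=1 → posterior Beta(16/3, 15)
obs 6: x=1 → posterior Beta(19/3, 15)
obs 7: x=1 → posterior Beta(22/3, 15)
obs 8: x=0 → posterior Beta(22/3, 16)
obs 9: x=0 → posterior Beta(22/3, 17)
obs 10: x=1 → posterior Beta(25/3, 17)

25/76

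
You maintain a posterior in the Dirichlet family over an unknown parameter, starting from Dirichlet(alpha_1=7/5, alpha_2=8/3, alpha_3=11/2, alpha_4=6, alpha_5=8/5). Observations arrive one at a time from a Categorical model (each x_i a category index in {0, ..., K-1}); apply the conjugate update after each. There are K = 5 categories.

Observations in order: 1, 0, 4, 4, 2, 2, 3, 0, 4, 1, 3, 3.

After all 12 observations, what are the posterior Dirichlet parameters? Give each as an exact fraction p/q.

alpha_1=17/5, alpha_2=14/3, alpha_3=15/2, alpha_4=9, alpha_5=23/5

obs 1: x=1 → posterior Dirichlet(7/5, 11/3, 11/2, 6, 8/5)
obs 2: x=0 → posterior Dirichlet(12/5, 11/3, 11/2, 6, 8/5)
obs 3: x=4 → posterior Dirichlet(12/5, 11/3, 11/2, 6, 13/5)
obs 4: x=4 → posterior Dirichlet(12/5, 11/3, 11/2, 6, 18/5)
obs 5: x=2 → posterior Dirichlet(12/5, 11/3, 13/2, 6, 18/5)
obs 6: x=2 → posterior Dirichlet(12/5, 11/3, 15/2, 6, 18/5)
obs 7: x=3 → posterior Dirichlet(12/5, 11/3, 15/2, 7, 18/5)
obs 8: x=0 → posterior Dirichlet(17/5, 11/3, 15/2, 7, 18/5)
obs 9: x=4 → posterior Dirichlet(17/5, 11/3, 15/2, 7, 23/5)
obs 10: x=1 → posterior Dirichlet(17/5, 14/3, 15/2, 7, 23/5)
obs 11: x=3 → posterior Dirichlet(17/5, 14/3, 15/2, 8, 23/5)
obs 12: x=3 → posterior Dirichlet(17/5, 14/3, 15/2, 9, 23/5)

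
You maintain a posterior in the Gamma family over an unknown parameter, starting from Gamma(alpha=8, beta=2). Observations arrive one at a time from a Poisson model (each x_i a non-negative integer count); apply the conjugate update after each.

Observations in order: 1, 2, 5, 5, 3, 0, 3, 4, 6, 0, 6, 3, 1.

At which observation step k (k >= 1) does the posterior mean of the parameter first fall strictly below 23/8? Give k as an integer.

obs 1: x=1 → posterior Gamma(9, 3)
obs 2: x=2 → posterior Gamma(11, 4)
obs 3: x=5 → posterior Gamma(16, 5)
obs 4: x=5 → posterior Gamma(21, 6)
obs 5: x=3 → posterior Gamma(24, 7)
obs 6: x=0 → posterior Gamma(24, 8)
obs 7: x=3 → posterior Gamma(27, 9)
obs 8: x=4 → posterior Gamma(31, 10)
obs 9: x=6 → posterior Gamma(37, 11)
obs 10: x=0 → posterior Gamma(37, 12)
obs 11: x=6 → posterior Gamma(43, 13)
obs 12: x=3 → posterior Gamma(46, 14)
obs 13: x=1 → posterior Gamma(47, 15)

k = 2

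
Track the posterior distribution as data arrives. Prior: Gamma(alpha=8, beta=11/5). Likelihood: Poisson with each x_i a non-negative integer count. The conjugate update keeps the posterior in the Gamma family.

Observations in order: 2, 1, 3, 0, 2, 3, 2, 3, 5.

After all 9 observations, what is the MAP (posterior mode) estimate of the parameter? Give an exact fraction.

obs 1: x=2 → posterior Gamma(10, 16/5)
obs 2: x=1 → posterior Gamma(11, 21/5)
obs 3: x=3 → posterior Gamma(14, 26/5)
obs 4: x=0 → posterior Gamma(14, 31/5)
obs 5: x=2 → posterior Gamma(16, 36/5)
obs 6: x=3 → posterior Gamma(19, 41/5)
obs 7: x=2 → posterior Gamma(21, 46/5)
obs 8: x=3 → posterior Gamma(24, 51/5)
obs 9: x=5 → posterior Gamma(29, 56/5)

5/2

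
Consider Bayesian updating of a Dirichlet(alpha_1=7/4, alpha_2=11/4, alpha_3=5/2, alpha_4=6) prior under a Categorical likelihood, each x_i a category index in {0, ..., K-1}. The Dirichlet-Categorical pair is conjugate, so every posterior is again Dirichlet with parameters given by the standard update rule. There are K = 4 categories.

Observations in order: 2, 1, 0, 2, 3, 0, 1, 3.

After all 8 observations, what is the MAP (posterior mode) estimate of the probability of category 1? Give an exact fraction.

15/68

obs 1: x=2 → posterior Dirichlet(7/4, 11/4, 7/2, 6)
obs 2: x=1 → posterior Dirichlet(7/4, 15/4, 7/2, 6)
obs 3: x=0 → posterior Dirichlet(11/4, 15/4, 7/2, 6)
obs 4: x=2 → posterior Dirichlet(11/4, 15/4, 9/2, 6)
obs 5: x=3 → posterior Dirichlet(11/4, 15/4, 9/2, 7)
obs 6: x=0 → posterior Dirichlet(15/4, 15/4, 9/2, 7)
obs 7: x=1 → posterior Dirichlet(15/4, 19/4, 9/2, 7)
obs 8: x=3 → posterior Dirichlet(15/4, 19/4, 9/2, 8)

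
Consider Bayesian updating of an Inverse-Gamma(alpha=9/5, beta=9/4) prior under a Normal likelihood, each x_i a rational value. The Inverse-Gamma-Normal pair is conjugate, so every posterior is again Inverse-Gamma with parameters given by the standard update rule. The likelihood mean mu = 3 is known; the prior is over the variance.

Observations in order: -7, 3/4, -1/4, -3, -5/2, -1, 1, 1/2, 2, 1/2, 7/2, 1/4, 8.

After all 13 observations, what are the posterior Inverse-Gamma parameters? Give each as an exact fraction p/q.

alpha=83/10, beta=4043/32

obs 1: x=-7 → posterior Inverse-Gamma(23/10, 209/4)
obs 2: x=3/4 → posterior Inverse-Gamma(14/5, 1753/32)
obs 3: x=-1/4 → posterior Inverse-Gamma(33/10, 961/16)
obs 4: x=-3 → posterior Inverse-Gamma(19/5, 1249/16)
obs 5: x=-5/2 → posterior Inverse-Gamma(43/10, 1491/16)
obs 6: x=-1 → posterior Inverse-Gamma(24/5, 1619/16)
obs 7: x=1 → posterior Inverse-Gamma(53/10, 1651/16)
obs 8: x=1/2 → posterior Inverse-Gamma(29/5, 1701/16)
obs 9: x=2 → posterior Inverse-Gamma(63/10, 1709/16)
obs 10: x=1/2 → posterior Inverse-Gamma(34/5, 1759/16)
obs 11: x=7/2 → posterior Inverse-Gamma(73/10, 1761/16)
obs 12: x=1/4 → posterior Inverse-Gamma(39/5, 3643/32)
obs 13: x=8 → posterior Inverse-Gamma(83/10, 4043/32)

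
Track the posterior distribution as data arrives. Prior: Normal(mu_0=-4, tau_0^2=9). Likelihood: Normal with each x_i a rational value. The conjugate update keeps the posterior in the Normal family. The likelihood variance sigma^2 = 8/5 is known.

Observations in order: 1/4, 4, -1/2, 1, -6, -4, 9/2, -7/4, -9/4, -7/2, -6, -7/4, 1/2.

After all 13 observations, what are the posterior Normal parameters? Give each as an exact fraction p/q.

mu_0=-1459/1186, tau_0^2=72/593

obs 1: x=1/4 → posterior Normal(-83/212, 72/53)
obs 2: x=4 → posterior Normal(13/8, 36/49)
obs 3: x=-1/2 → posterior Normal(547/572, 72/143)
obs 4: x=1 → posterior Normal(727/752, 18/47)
obs 5: x=-6 → posterior Normal(-353/932, 72/233)
obs 6: x=-4 → posterior Normal(-1073/1112, 36/139)
obs 7: x=9/2 → posterior Normal(-263/1292, 72/323)
obs 8: x=-7/4 → posterior Normal(-289/736, 9/46)
obs 9: x=-9/4 → posterior Normal(-983/1652, 72/413)
obs 10: x=-7/2 → posterior Normal(-1613/1832, 36/229)
obs 11: x=-6 → posterior Normal(-2693/2012, 72/503)
obs 12: x=-7/4 → posterior Normal(-188/137, 18/137)
obs 13: x=1/2 → posterior Normal(-1459/1186, 72/593)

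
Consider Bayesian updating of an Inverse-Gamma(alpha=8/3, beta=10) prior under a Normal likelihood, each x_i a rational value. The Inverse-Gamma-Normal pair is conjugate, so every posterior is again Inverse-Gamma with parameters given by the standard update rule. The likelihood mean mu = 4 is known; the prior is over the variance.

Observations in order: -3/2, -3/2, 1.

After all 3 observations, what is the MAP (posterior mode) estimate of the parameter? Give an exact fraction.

537/62

obs 1: x=-3/2 → posterior Inverse-Gamma(19/6, 201/8)
obs 2: x=-3/2 → posterior Inverse-Gamma(11/3, 161/4)
obs 3: x=1 → posterior Inverse-Gamma(25/6, 179/4)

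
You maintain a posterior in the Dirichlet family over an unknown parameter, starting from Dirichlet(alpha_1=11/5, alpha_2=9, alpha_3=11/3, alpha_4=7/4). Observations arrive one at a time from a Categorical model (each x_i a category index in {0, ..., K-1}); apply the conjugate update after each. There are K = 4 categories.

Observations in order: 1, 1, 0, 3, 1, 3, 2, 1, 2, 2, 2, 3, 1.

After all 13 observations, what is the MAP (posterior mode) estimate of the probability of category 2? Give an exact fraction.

400/1537

obs 1: x=1 → posterior Dirichlet(11/5, 10, 11/3, 7/4)
obs 2: x=1 → posterior Dirichlet(11/5, 11, 11/3, 7/4)
obs 3: x=0 → posterior Dirichlet(16/5, 11, 11/3, 7/4)
obs 4: x=3 → posterior Dirichlet(16/5, 11, 11/3, 11/4)
obs 5: x=1 → posterior Dirichlet(16/5, 12, 11/3, 11/4)
obs 6: x=3 → posterior Dirichlet(16/5, 12, 11/3, 15/4)
obs 7: x=2 → posterior Dirichlet(16/5, 12, 14/3, 15/4)
obs 8: x=1 → posterior Dirichlet(16/5, 13, 14/3, 15/4)
obs 9: x=2 → posterior Dirichlet(16/5, 13, 17/3, 15/4)
obs 10: x=2 → posterior Dirichlet(16/5, 13, 20/3, 15/4)
obs 11: x=2 → posterior Dirichlet(16/5, 13, 23/3, 15/4)
obs 12: x=3 → posterior Dirichlet(16/5, 13, 23/3, 19/4)
obs 13: x=1 → posterior Dirichlet(16/5, 14, 23/3, 19/4)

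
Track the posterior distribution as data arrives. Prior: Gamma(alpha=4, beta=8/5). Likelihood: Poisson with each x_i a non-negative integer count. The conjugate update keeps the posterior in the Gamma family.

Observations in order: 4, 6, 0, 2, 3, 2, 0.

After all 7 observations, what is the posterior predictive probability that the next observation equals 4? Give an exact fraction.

obs 1: x=4 → posterior Gamma(8, 13/5)
obs 2: x=6 → posterior Gamma(14, 18/5)
obs 3: x=0 → posterior Gamma(14, 23/5)
obs 4: x=2 → posterior Gamma(16, 28/5)
obs 5: x=3 → posterior Gamma(19, 33/5)
obs 6: x=2 → posterior Gamma(21, 38/5)
obs 7: x=0 → posterior Gamma(21, 43/5)

22229830215470114611518617940176661345625/179010985721160131338024966971985313660928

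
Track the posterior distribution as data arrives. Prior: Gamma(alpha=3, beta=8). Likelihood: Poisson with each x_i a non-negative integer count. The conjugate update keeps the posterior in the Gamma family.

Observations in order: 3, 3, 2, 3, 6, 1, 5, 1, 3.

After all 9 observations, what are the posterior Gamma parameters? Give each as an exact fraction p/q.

alpha=30, beta=17

obs 1: x=3 → posterior Gamma(6, 9)
obs 2: x=3 → posterior Gamma(9, 10)
obs 3: x=2 → posterior Gamma(11, 11)
obs 4: x=3 → posterior Gamma(14, 12)
obs 5: x=6 → posterior Gamma(20, 13)
obs 6: x=1 → posterior Gamma(21, 14)
obs 7: x=5 → posterior Gamma(26, 15)
obs 8: x=1 → posterior Gamma(27, 16)
obs 9: x=3 → posterior Gamma(30, 17)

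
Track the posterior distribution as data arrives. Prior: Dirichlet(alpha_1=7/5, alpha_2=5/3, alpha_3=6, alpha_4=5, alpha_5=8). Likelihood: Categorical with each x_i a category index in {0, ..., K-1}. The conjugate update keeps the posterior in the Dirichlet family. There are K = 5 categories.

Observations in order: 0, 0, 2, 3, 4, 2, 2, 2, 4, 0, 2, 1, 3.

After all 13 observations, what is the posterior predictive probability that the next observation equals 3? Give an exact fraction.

obs 1: x=0 → posterior Dirichlet(12/5, 5/3, 6, 5, 8)
obs 2: x=0 → posterior Dirichlet(17/5, 5/3, 6, 5, 8)
obs 3: x=2 → posterior Dirichlet(17/5, 5/3, 7, 5, 8)
obs 4: x=3 → posterior Dirichlet(17/5, 5/3, 7, 6, 8)
obs 5: x=4 → posterior Dirichlet(17/5, 5/3, 7, 6, 9)
obs 6: x=2 → posterior Dirichlet(17/5, 5/3, 8, 6, 9)
obs 7: x=2 → posterior Dirichlet(17/5, 5/3, 9, 6, 9)
obs 8: x=2 → posterior Dirichlet(17/5, 5/3, 10, 6, 9)
obs 9: x=4 → posterior Dirichlet(17/5, 5/3, 10, 6, 10)
obs 10: x=0 → posterior Dirichlet(22/5, 5/3, 10, 6, 10)
obs 11: x=2 → posterior Dirichlet(22/5, 5/3, 11, 6, 10)
obs 12: x=1 → posterior Dirichlet(22/5, 8/3, 11, 6, 10)
obs 13: x=3 → posterior Dirichlet(22/5, 8/3, 11, 7, 10)

105/526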